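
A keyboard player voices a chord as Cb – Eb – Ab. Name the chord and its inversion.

Ab minor, first inversion

The pitch classes Cb, Eb, Ab arrange in thirds as Ab–Cb–Eb: an Ab minor triad.
The lowest note is Cb, the third of the chord, so this is first inversion (figured bass 6).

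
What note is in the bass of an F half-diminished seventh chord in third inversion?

The seventh of F half-diminished seventh (F–Ab–Cb–Eb) is Eb; that is the bass in third inversion.

Eb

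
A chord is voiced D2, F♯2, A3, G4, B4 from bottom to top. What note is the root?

G

D, F#, A, G, B are the tones of a G major ninth chord (G–B–D–F#–A), making G the root.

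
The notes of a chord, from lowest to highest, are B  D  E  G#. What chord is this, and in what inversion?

E dominant seventh, second inversion

Reducing to letter names: B, D, E, G#. These stack in thirds as E–G#–B–D — an E dominant seventh chord.
The lowest note is B, the fifth of the chord, so this is second inversion (figured bass 4/3).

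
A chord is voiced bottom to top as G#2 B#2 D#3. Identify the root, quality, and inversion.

G# major, root position

The distinct note names are G#, B#, D#. Stacked in thirds they read G#–B#–D#, which is a major triad on G#.
G# is the root of G# major; root in the bass means root position (figured bass 5/3).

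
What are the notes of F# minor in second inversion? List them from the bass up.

C#, F#, A

The chord tones are F#–A–C#. With the fifth (C#) lowest for second inversion: C#, F#, A.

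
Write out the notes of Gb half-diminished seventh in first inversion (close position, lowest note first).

Bbb, Dbb, Fb, Gb

Gb half-diminished seventh is Gb–Bbb–Dbb–Fb. First inversion puts the third (Bbb) in the bass, with the remaining tones above: Bbb, Dbb, Fb, Gb.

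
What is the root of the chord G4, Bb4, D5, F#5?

The distinct letter names are G, Bb, D, F#. Arranged as a stack of thirds they read G–Bb–D–F#, so G is the root (a G minor-major seventh chord).

G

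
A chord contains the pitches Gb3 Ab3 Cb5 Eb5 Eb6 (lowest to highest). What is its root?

Ab

Gb, Ab, Cb, Eb are the tones of an Ab minor seventh chord (Ab–Cb–Eb–Gb), making Ab the root.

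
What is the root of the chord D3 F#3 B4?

B

Reordering D, F#, B into stacked thirds gives B–D–F#; the bottom of that stack, B, is the root.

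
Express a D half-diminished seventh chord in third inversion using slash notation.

Third inversion of D half-diminished seventh has the seventh (C) in the bass. As a slash chord: Dø7/C.

Dø7/C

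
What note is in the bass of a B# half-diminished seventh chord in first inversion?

In first inversion the third is lowest. For B# half-diminished seventh (B#–D#–F#–A#) that is D#.

D#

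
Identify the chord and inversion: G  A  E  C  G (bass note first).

Reducing to letter names: G, A, E, C. These stack in thirds as A–C–E–G — an A minor seventh chord.
With the seventh (G) in the bass, the chord is in third inversion (figured bass 4/2).

A minor seventh, third inversion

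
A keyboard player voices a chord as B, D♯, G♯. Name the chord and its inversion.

The distinct note names are B, D#, G#. Stacked in thirds they read G#–B–D#, which is a minor triad on G#.
B is the third of G# minor; third in the bass means first inversion (figured bass 6).

G# minor, first inversion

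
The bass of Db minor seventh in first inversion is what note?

Fb

Db minor seventh is Db–Fb–Ab–Cb. First inversion places the third in the bass: Fb.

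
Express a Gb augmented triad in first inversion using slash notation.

First inversion of Gb augmented has the third (Bb) in the bass. As a slash chord: Gbaug/Bb.

Gbaug/Bb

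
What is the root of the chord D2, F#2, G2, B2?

The distinct letter names are D, F#, G, B. Arranged as a stack of thirds they read G–B–D–F#, so G is the root (a G major seventh chord).

G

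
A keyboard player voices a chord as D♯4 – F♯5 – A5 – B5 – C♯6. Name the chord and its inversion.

The distinct note names are D#, F#, A, B, C#. Stacked in thirds they read B–D#–F#–A–C#, which is a dominant ninth chord on B.
The lowest note is D#, the third of the chord, so this is first inversion.

B dominant ninth, first inversion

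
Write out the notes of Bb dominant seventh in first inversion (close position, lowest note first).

D, F, Ab, Bb

The chord tones are Bb–D–F–Ab. With the third (D) lowest for first inversion: D, F, Ab, Bb.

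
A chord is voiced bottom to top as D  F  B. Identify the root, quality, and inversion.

The pitch classes D, F, B arrange in thirds as B–D–F: a B diminished triad.
D is the third of B diminished; third in the bass means first inversion (figured bass 6).

B diminished, first inversion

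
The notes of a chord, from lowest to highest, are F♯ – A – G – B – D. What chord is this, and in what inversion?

G major ninth, third inversion

Reducing to letter names: F#, A, G, B, D. These stack in thirds as G–B–D–F#–A — a G major ninth chord.
F# is the seventh of G major ninth; seventh in the bass means third inversion.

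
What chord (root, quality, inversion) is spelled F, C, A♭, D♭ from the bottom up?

Db major seventh, first inversion

The distinct note names are F, C, Ab, Db. Stacked in thirds they read Db–F–Ab–C, which is a major seventh chord on Db.
With the third (F) in the bass, the chord is in first inversion (figured bass 6/5).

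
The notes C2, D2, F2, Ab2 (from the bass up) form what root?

D

Reordering C, D, F, Ab into stacked thirds gives D–F–Ab–C; the bottom of that stack, D, is the root.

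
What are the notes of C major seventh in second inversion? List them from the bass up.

G, B, C, E

The chord tones are C–E–G–B. With the fifth (G) lowest for second inversion: G, B, C, E.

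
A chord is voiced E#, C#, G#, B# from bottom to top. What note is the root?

C#

E#, C#, G#, B# are the tones of a C# major seventh chord (C#–E#–G#–B#), making C# the root.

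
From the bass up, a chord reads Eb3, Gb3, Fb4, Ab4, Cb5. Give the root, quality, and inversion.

The distinct note names are Eb, Gb, Fb, Ab, Cb. Stacked in thirds they read Fb–Ab–Cb–Eb–Gb, which is a major ninth chord on Fb.
With the seventh (Eb) in the bass, the chord is in third inversion.

Fb major ninth, third inversion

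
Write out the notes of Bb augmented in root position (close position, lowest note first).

Bb, D, F#

Bb augmented is Bb–D–F#. Root position puts the root (Bb) in the bass, with the remaining tones above: Bb, D, F#.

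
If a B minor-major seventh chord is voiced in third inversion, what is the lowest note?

In third inversion the seventh is lowest. For B minor-major seventh (B–D–F#–A#) that is A#.

A#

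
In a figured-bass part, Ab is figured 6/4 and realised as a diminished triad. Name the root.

D

The figures 6/4 mean the fifth of the chord is in the bass. If Ab is the fifth of a diminished triad, the root is D (chord tones D–F–Ab).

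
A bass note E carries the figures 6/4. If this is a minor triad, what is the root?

A

The figures 6/4 mean the fifth of the chord is in the bass. If E is the fifth of a minor triad, the root is A (chord tones A–C–E).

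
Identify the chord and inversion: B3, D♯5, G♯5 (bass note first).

The distinct note names are B, D#, G#. Stacked in thirds they read G#–B–D#, which is a minor triad on G#.
The lowest note is B, the third of the chord, so this is first inversion (figured bass 6).

G# minor, first inversion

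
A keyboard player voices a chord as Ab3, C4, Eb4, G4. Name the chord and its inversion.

Ab major seventh, root position

Reducing to letter names: Ab, C, Eb, G. These stack in thirds as Ab–C–Eb–G — an Ab major seventh chord.
The lowest note is Ab, the root of the chord, so this is root position (figured bass 7).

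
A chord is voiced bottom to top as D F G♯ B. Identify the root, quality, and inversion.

G# diminished seventh, second inversion

Reducing to letter names: D, F, G#, B. These stack in thirds as G#–B–D–F — a G# diminished seventh chord.
With the fifth (D) in the bass, the chord is in second inversion (figured bass 4/3).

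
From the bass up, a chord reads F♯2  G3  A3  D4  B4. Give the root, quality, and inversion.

Reducing to letter names: F#, G, A, D, B. These stack in thirds as G–B–D–F#–A — a G major ninth chord.
F# is the seventh of G major ninth; seventh in the bass means third inversion.

G major ninth, third inversion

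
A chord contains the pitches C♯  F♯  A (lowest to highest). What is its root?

F#

Reordering C#, F#, A into stacked thirds gives F#–A–C#; the bottom of that stack, F#, is the root.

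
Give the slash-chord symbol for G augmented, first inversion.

Gaug/B

First inversion of G augmented has the third (B) in the bass. As a slash chord: Gaug/B.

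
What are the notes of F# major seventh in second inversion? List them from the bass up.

Spelling F# major seventh: F#–A#–C#–E#. In second inversion the fifth is bass, giving C#, E#, F#, A# from the bottom.

C#, E#, F#, A#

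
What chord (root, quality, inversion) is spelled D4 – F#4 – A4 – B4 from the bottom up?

B minor seventh, first inversion

The pitch classes D, F#, A, B arrange in thirds as B–D–F#–A: a B minor seventh chord.
With the third (D) in the bass, the chord is in first inversion (figured bass 6/5).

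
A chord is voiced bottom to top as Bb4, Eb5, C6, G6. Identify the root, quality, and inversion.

C minor seventh, third inversion

The pitch classes Bb, Eb, C, G arrange in thirds as C–Eb–G–Bb: a C minor seventh chord.
With the seventh (Bb) in the bass, the chord is in third inversion (figured bass 4/2).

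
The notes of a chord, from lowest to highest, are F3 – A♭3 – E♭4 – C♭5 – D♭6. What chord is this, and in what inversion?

The distinct note names are F, Ab, Eb, Cb, Db. Stacked in thirds they read Db–F–Ab–Cb–Eb, which is a dominant ninth chord on Db.
The lowest note is F, the third of the chord, so this is first inversion.

Db dominant ninth, first inversion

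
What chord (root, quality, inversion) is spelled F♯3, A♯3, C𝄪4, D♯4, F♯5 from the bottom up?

The distinct note names are F#, A#, C##, D#. Stacked in thirds they read D#–F#–A#–C##, which is a minor-major seventh chord on D#.
The lowest note is F#, the third of the chord, so this is first inversion (figured bass 6/5).

D# minor-major seventh, first inversion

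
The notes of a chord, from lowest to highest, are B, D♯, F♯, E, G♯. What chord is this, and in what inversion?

The distinct note names are B, D#, F#, E, G#. Stacked in thirds they read E–G#–B–D#–F#, which is a major ninth chord on E.
B is the fifth of E major ninth; fifth in the bass means second inversion.

E major ninth, second inversion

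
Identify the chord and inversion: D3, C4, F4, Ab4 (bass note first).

D half-diminished seventh, root position

Reducing to letter names: D, C, F, Ab. These stack in thirds as D–F–Ab–C — a D half-diminished seventh chord.
D is the root of D half-diminished seventh; root in the bass means root position (figured bass 7).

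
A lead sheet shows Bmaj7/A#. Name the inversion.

third inversion

Bmaj7/A# means B major seventh with A# in the bass. A# is the seventh of B major seventh (B–D#–F#–A#), so this is third inversion.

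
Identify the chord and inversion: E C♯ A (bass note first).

A major, second inversion

The pitch classes E, C#, A arrange in thirds as A–C#–E: an A major triad.
E is the fifth of A major; fifth in the bass means second inversion (figured bass 6/4).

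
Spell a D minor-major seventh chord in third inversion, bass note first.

D minor-major seventh is D–F–A–C#. Third inversion puts the seventh (C#) in the bass, with the remaining tones above: C#, D, F, A.

C#, D, F, A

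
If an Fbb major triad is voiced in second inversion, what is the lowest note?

Cbb

The fifth of Fbb major (Fbb–Abb–Cbb) is Cbb; that is the bass in second inversion.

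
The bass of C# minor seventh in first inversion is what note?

C# minor seventh is C#–E–G#–B. First inversion places the third in the bass: E.

E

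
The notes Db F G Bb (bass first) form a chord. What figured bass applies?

4/3

The notes Db, F, G, Bb stack in thirds as G–Bb–Db–F — a G half-diminished seventh chord. The bass Db is the fifth, so this is second inversion: figured 4/3.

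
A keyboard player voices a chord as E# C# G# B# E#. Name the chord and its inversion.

C# major seventh, first inversion

The distinct note names are E#, C#, G#, B#. Stacked in thirds they read C#–E#–G#–B#, which is a major seventh chord on C#.
With the third (E#) in the bass, the chord is in first inversion (figured bass 6/5).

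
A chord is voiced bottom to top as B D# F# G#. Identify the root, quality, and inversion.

Reducing to letter names: B, D#, F#, G#. These stack in thirds as G#–B–D#–F# — a G# minor seventh chord.
B is the third of G# minor seventh; third in the bass means first inversion (figured bass 6/5).

G# minor seventh, first inversion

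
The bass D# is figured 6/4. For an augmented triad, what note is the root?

G

The figures 6/4 mean the fifth of the chord is in the bass. If D# is the fifth of an augmented triad, the root is G (chord tones G–B–D#).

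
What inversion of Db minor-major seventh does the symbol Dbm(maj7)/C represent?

third inversion

Dbm(maj7)/C means Db minor-major seventh with C in the bass. C is the seventh of Db minor-major seventh (Db–Fb–Ab–C), so this is third inversion.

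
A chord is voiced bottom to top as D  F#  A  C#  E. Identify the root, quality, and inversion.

Reducing to letter names: D, F#, A, C#, E. These stack in thirds as D–F#–A–C#–E — a D major ninth chord.
The lowest note is D, the root of the chord, so this is root position.

D major ninth, root position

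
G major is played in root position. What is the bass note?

In root position the root is lowest. For G major (G–B–D) that is G.

G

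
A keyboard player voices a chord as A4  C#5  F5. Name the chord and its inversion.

The distinct note names are A, C#, F. Stacked in thirds they read F–A–C#, which is an augmented triad on F.
With the third (A) in the bass, the chord is in first inversion (figured bass 6).

F augmented, first inversion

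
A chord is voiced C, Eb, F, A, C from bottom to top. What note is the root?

F

C, Eb, F, A are the tones of an F dominant seventh chord (F–A–C–Eb), making F the root.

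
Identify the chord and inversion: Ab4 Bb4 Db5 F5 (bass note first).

Bb minor seventh, third inversion

The distinct note names are Ab, Bb, Db, F. Stacked in thirds they read Bb–Db–F–Ab, which is a minor seventh chord on Bb.
Ab is the seventh of Bb minor seventh; seventh in the bass means third inversion (figured bass 4/2).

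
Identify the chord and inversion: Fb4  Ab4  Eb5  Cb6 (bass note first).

Fb major seventh, root position

Reducing to letter names: Fb, Ab, Eb, Cb. These stack in thirds as Fb–Ab–Cb–Eb — an Fb major seventh chord.
The lowest note is Fb, the root of the chord, so this is root position (figured bass 7).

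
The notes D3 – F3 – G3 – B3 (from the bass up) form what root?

Reordering D, F, G, B into stacked thirds gives G–B–D–F; the bottom of that stack, G, is the root.

G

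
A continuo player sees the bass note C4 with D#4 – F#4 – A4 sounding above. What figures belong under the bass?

4/2

The notes C, D#, F#, A stack in thirds as D#–F#–A–C — a D# diminished seventh chord. The bass C is the seventh, so this is third inversion: figured 4/2.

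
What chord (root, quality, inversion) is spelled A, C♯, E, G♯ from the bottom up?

The pitch classes A, C#, E, G# arrange in thirds as A–C#–E–G#: an A major seventh chord.
A is the root of A major seventh; root in the bass means root position (figured bass 7).

A major seventh, root position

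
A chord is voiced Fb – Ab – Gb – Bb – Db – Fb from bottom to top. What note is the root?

The distinct letter names are Fb, Ab, Gb, Bb, Db. Arranged as a stack of thirds they read Gb–Bb–Db–Fb–Ab, so Gb is the root (a Gb dominant ninth chord).

Gb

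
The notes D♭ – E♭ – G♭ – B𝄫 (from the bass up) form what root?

Eb

Db, Eb, Gb, Bbb are the tones of an Eb half-diminished seventh chord (Eb–Gb–Bbb–Db), making Eb the root.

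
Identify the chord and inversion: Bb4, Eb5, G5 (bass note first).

The distinct note names are Bb, Eb, G. Stacked in thirds they read Eb–G–Bb, which is a major triad on Eb.
The lowest note is Bb, the fifth of the chord, so this is second inversion (figured bass 6/4).

Eb major, second inversion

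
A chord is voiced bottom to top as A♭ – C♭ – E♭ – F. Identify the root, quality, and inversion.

F half-diminished seventh, first inversion

Reducing to letter names: Ab, Cb, Eb, F. These stack in thirds as F–Ab–Cb–Eb — an F half-diminished seventh chord.
The lowest note is Ab, the third of the chord, so this is first inversion (figured bass 6/5).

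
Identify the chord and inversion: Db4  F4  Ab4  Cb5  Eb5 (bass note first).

Db dominant ninth, root position

The distinct note names are Db, F, Ab, Cb, Eb. Stacked in thirds they read Db–F–Ab–Cb–Eb, which is a dominant ninth chord on Db.
With the root (Db) in the bass, the chord is in root position.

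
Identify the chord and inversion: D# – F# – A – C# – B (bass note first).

B dominant ninth, first inversion

The distinct note names are D#, F#, A, C#, B. Stacked in thirds they read B–D#–F#–A–C#, which is a dominant ninth chord on B.
The lowest note is D#, the third of the chord, so this is first inversion.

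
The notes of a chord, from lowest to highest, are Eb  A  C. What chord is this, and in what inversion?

A diminished, second inversion

Reducing to letter names: Eb, A, C. These stack in thirds as A–C–Eb — an A diminished triad.
Eb is the fifth of A diminished; fifth in the bass means second inversion (figured bass 6/4).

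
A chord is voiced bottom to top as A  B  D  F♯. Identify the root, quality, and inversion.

The pitch classes A, B, D, F# arrange in thirds as B–D–F#–A: a B minor seventh chord.
A is the seventh of B minor seventh; seventh in the bass means third inversion (figured bass 4/2).

B minor seventh, third inversion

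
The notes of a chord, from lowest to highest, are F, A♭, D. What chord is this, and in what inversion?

D diminished, first inversion

Reducing to letter names: F, Ab, D. These stack in thirds as D–F–Ab — a D diminished triad.
F is the third of D diminished; third in the bass means first inversion (figured bass 6).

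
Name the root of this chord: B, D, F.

B

The distinct letter names are B, D, F. Arranged as a stack of thirds they read B–D–F, so B is the root (a B diminished triad).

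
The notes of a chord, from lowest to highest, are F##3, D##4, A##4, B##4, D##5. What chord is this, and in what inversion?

The pitch classes F##, D##, A##, B## arrange in thirds as B##–D##–F##–A##: a B## half-diminished seventh chord.
The lowest note is F##, the fifth of the chord, so this is second inversion (figured bass 4/3).

B## half-diminished seventh, second inversion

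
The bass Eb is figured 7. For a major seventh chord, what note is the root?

The figures 7 mean the root of the chord is in the bass. If Eb is the root of a major seventh chord, the root is Eb (chord tones Eb–G–Bb–D).

Eb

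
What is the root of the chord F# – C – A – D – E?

The distinct letter names are F#, C, A, D, E. Arranged as a stack of thirds they read D–F#–A–C–E, so D is the root (a D dominant ninth chord).

D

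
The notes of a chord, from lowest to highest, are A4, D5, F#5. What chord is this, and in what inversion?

D major, second inversion

The pitch classes A, D, F# arrange in thirds as D–F#–A: a D major triad.
With the fifth (A) in the bass, the chord is in second inversion (figured bass 6/4).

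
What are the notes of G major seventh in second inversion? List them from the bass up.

G major seventh is G–B–D–F#. Second inversion puts the fifth (D) in the bass, with the remaining tones above: D, F#, G, B.

D, F#, G, B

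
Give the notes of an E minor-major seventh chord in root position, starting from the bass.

E, G, B, D#

Spelling E minor-major seventh: E–G–B–D#. In root position the root is bass, giving E, G, B, D# from the bottom.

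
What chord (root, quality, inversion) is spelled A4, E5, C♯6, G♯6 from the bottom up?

The distinct note names are A, E, C#, G#. Stacked in thirds they read A–C#–E–G#, which is a major seventh chord on A.
A is the root of A major seventh; root in the bass means root position (figured bass 7).

A major seventh, root position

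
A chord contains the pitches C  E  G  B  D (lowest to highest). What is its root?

Reordering C, E, G, B, D into stacked thirds gives C–E–G–B–D; the bottom of that stack, C, is the root.

C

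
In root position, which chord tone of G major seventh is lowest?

G

In root position the root is lowest. For G major seventh (G–B–D–F#) that is G.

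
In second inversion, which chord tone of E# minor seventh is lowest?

B#

The fifth of E# minor seventh (E#–G#–B#–D#) is B#; that is the bass in second inversion.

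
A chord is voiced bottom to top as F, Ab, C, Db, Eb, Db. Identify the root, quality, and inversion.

Reducing to letter names: F, Ab, C, Db, Eb. These stack in thirds as Db–F–Ab–C–Eb — a Db major ninth chord.
F is the third of Db major ninth; third in the bass means first inversion.

Db major ninth, first inversion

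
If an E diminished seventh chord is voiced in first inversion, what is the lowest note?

G

E diminished seventh is E–G–Bb–Db. First inversion places the third in the bass: G.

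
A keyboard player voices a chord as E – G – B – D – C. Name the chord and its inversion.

The pitch classes E, G, B, D, C arrange in thirds as C–E–G–B–D: a C major ninth chord.
The lowest note is E, the third of the chord, so this is first inversion.

C major ninth, first inversion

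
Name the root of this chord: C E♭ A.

A

Reordering C, Eb, A into stacked thirds gives A–C–Eb; the bottom of that stack, A, is the root.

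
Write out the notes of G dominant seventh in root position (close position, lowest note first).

G, B, D, F

Spelling G dominant seventh: G–B–D–F. In root position the root is bass, giving G, B, D, F from the bottom.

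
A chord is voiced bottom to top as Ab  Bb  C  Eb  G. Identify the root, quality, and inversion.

Ab major ninth, root position

Reducing to letter names: Ab, Bb, C, Eb, G. These stack in thirds as Ab–C–Eb–G–Bb — an Ab major ninth chord.
The lowest note is Ab, the root of the chord, so this is root position.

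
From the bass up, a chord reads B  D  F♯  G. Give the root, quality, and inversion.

G major seventh, first inversion

Reducing to letter names: B, D, F#, G. These stack in thirds as G–B–D–F# — a G major seventh chord.
The lowest note is B, the third of the chord, so this is first inversion (figured bass 6/5).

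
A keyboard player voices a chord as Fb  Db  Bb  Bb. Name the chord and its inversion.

The pitch classes Fb, Db, Bb arrange in thirds as Bb–Db–Fb: a Bb diminished triad.
The lowest note is Fb, the fifth of the chord, so this is second inversion (figured bass 6/4).

Bb diminished, second inversion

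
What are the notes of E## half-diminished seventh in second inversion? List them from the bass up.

E## half-diminished seventh is E##–G##–B#–D##. Second inversion puts the fifth (B#) in the bass, with the remaining tones above: B#, D##, E##, G##.

B#, D##, E##, G##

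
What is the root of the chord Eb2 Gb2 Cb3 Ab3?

The distinct letter names are Eb, Gb, Cb, Ab. Arranged as a stack of thirds they read Ab–Cb–Eb–Gb, so Ab is the root (an Ab minor seventh chord).

Ab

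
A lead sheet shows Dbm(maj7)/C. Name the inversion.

Dbm(maj7)/C means Db minor-major seventh with C in the bass. C is the seventh of Db minor-major seventh (Db–Fb–Ab–C), so this is third inversion.

third inversion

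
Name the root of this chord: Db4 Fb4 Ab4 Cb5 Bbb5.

The distinct letter names are Db, Fb, Ab, Cb, Bbb. Arranged as a stack of thirds they read Bbb–Db–Fb–Ab–Cb, so Bbb is the root (a Bbb major ninth chord).

Bbb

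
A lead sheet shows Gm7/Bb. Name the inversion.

first inversion

Gm7/Bb means G minor seventh with Bb in the bass. Bb is the third of G minor seventh (G–Bb–D–F), so this is first inversion.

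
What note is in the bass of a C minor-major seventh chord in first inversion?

C minor-major seventh is C–Eb–G–B. First inversion places the third in the bass: Eb.

Eb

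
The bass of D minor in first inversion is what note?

In first inversion the third is lowest. For D minor (D–F–A) that is F.

F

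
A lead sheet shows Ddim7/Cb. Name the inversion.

third inversion

Ddim7/Cb means D diminished seventh with Cb in the bass. Cb is the seventh of D diminished seventh (D–F–Ab–Cb), so this is third inversion.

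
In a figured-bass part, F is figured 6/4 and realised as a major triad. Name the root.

The figures 6/4 mean the fifth of the chord is in the bass. If F is the fifth of a major triad, the root is Bb (chord tones Bb–D–F).

Bb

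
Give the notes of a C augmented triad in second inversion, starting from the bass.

G#, C, E

The chord tones are C–E–G#. With the fifth (G#) lowest for second inversion: G#, C, E.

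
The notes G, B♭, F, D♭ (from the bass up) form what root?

Reordering G, Bb, F, Db into stacked thirds gives G–Bb–Db–F; the bottom of that stack, G, is the root.

G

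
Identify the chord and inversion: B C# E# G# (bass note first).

The pitch classes B, C#, E#, G# arrange in thirds as C#–E#–G#–B: a C# dominant seventh chord.
B is the seventh of C# dominant seventh; seventh in the bass means third inversion (figured bass 4/2).

C# dominant seventh, third inversion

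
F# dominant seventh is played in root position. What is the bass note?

In root position the root is lowest. For F# dominant seventh (F#–A#–C#–E) that is F#.

F#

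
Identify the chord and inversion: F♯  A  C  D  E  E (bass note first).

Reducing to letter names: F#, A, C, D, E. These stack in thirds as D–F#–A–C–E — a D dominant ninth chord.
The lowest note is F#, the third of the chord, so this is first inversion.

D dominant ninth, first inversion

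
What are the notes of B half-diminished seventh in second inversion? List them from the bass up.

F, A, B, D

Spelling B half-diminished seventh: B–D–F–A. In second inversion the fifth is bass, giving F, A, B, D from the bottom.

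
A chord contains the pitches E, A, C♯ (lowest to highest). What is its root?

E, A, C# are the tones of an A major triad (A–C#–E), making A the root.

A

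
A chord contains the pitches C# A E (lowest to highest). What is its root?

A

Reordering C#, A, E into stacked thirds gives A–C#–E; the bottom of that stack, A, is the root.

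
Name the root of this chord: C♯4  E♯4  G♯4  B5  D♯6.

C#

C#, E#, G#, B, D# are the tones of a C# dominant ninth chord (C#–E#–G#–B–D#), making C# the root.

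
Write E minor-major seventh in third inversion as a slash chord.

Em(maj7)/D#

Third inversion of E minor-major seventh has the seventh (D#) in the bass. As a slash chord: Em(maj7)/D#.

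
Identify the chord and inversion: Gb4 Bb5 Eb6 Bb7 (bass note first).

Eb minor, first inversion

Reducing to letter names: Gb, Bb, Eb. These stack in thirds as Eb–Gb–Bb — an Eb minor triad.
Gb is the third of Eb minor; third in the bass means first inversion (figured bass 6).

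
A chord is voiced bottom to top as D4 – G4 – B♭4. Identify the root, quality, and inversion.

Reducing to letter names: D, G, Bb. These stack in thirds as G–Bb–D — a G minor triad.
D is the fifth of G minor; fifth in the bass means second inversion (figured bass 6/4).

G minor, second inversion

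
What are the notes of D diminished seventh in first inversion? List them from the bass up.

F, Ab, Cb, D

D diminished seventh is D–F–Ab–Cb. First inversion puts the third (F) in the bass, with the remaining tones above: F, Ab, Cb, D.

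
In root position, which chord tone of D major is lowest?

D

In root position the root is lowest. For D major (D–F#–A) that is D.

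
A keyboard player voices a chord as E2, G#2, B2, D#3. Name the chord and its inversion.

E major seventh, root position

Reducing to letter names: E, G#, B, D#. These stack in thirds as E–G#–B–D# — an E major seventh chord.
With the root (E) in the bass, the chord is in root position (figured bass 7).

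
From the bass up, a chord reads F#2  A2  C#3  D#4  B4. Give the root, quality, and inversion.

The distinct note names are F#, A, C#, D#, B. Stacked in thirds they read B–D#–F#–A–C#, which is a dominant ninth chord on B.
F# is the fifth of B dominant ninth; fifth in the bass means second inversion.

B dominant ninth, second inversion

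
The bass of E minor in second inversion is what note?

E minor is E–G–B. Second inversion places the fifth in the bass: B.

B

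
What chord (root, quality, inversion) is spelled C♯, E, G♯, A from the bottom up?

A major seventh, first inversion

Reducing to letter names: C#, E, G#, A. These stack in thirds as A–C#–E–G# — an A major seventh chord.
C# is the third of A major seventh; third in the bass means first inversion (figured bass 6/5).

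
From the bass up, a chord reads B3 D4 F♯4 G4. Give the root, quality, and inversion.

The distinct note names are B, D, F#, G. Stacked in thirds they read G–B–D–F#, which is a major seventh chord on G.
The lowest note is B, the third of the chord, so this is first inversion (figured bass 6/5).

G major seventh, first inversion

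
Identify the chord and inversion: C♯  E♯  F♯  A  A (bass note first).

The pitch classes C#, E#, F#, A arrange in thirds as F#–A–C#–E#: an F# minor-major seventh chord.
With the fifth (C#) in the bass, the chord is in second inversion (figured bass 4/3).

F# minor-major seventh, second inversion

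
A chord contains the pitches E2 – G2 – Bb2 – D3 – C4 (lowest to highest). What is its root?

E, G, Bb, D, C are the tones of a C dominant ninth chord (C–E–G–Bb–D), making C the root.

C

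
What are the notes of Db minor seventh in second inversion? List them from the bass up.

Ab, Cb, Db, Fb

Spelling Db minor seventh: Db–Fb–Ab–Cb. In second inversion the fifth is bass, giving Ab, Cb, Db, Fb from the bottom.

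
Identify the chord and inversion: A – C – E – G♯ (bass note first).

A minor-major seventh, root position

The pitch classes A, C, E, G# arrange in thirds as A–C–E–G#: an A minor-major seventh chord.
A is the root of A minor-major seventh; root in the bass means root position (figured bass 7).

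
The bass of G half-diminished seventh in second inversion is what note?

Db

The fifth of G half-diminished seventh (G–Bb–Db–F) is Db; that is the bass in second inversion.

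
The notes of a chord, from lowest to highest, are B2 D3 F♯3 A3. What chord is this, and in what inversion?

The distinct note names are B, D, F#, A. Stacked in thirds they read B–D–F#–A, which is a minor seventh chord on B.
The lowest note is B, the root of the chord, so this is root position (figured bass 7).

B minor seventh, root position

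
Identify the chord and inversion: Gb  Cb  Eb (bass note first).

The distinct note names are Gb, Cb, Eb. Stacked in thirds they read Cb–Eb–Gb, which is a major triad on Cb.
Gb is the fifth of Cb major; fifth in the bass means second inversion (figured bass 6/4).

Cb major, second inversion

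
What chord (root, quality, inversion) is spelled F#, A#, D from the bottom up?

The distinct note names are F#, A#, D. Stacked in thirds they read D–F#–A#, which is an augmented triad on D.
The lowest note is F#, the third of the chord, so this is first inversion (figured bass 6).

D augmented, first inversion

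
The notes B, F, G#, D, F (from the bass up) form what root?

Reordering B, F, G#, D into stacked thirds gives G#–B–D–F; the bottom of that stack, G#, is the root.

G#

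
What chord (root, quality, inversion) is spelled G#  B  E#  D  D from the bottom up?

The pitch classes G#, B, E#, D arrange in thirds as E#–G#–B–D: an E# diminished seventh chord.
With the third (G#) in the bass, the chord is in first inversion (figured bass 6/5).

E# diminished seventh, first inversion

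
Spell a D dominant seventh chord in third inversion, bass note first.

C, D, F#, A

The chord tones are D–F#–A–C. With the seventh (C) lowest for third inversion: C, D, F#, A.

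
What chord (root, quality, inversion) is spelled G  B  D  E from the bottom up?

Reducing to letter names: G, B, D, E. These stack in thirds as E–G–B–D — an E minor seventh chord.
The lowest note is G, the third of the chord, so this is first inversion (figured bass 6/5).

E minor seventh, first inversion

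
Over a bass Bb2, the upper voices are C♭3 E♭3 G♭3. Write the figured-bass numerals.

The notes Bb, Cb, Eb, Gb stack in thirds as Cb–Eb–Gb–Bb — a Cb major seventh chord. The bass Bb is the seventh, so this is third inversion: figured 4/2.

4/2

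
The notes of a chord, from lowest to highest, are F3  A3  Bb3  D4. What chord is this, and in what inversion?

The distinct note names are F, A, Bb, D. Stacked in thirds they read Bb–D–F–A, which is a major seventh chord on Bb.
With the fifth (F) in the bass, the chord is in second inversion (figured bass 4/3).

Bb major seventh, second inversion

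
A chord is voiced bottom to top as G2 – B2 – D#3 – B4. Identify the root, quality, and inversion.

Reducing to letter names: G, B, D#. These stack in thirds as G–B–D# — a G augmented triad.
With the root (G) in the bass, the chord is in root position (figured bass 5/3).

G augmented, root position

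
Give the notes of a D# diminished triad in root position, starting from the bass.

D# diminished is D#–F#–A. Root position puts the root (D#) in the bass, with the remaining tones above: D#, F#, A.

D#, F#, A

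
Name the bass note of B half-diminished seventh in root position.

B

In root position the root is lowest. For B half-diminished seventh (B–D–F–A) that is B.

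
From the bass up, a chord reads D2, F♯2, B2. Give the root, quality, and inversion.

The pitch classes D, F#, B arrange in thirds as B–D–F#: a B minor triad.
The lowest note is D, the third of the chord, so this is first inversion (figured bass 6).

B minor, first inversion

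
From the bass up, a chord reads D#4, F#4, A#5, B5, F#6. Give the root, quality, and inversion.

B major seventh, first inversion

Reducing to letter names: D#, F#, A#, B. These stack in thirds as B–D#–F#–A# — a B major seventh chord.
The lowest note is D#, the third of the chord, so this is first inversion (figured bass 6/5).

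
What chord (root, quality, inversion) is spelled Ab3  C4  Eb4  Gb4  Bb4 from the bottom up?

Ab dominant ninth, root position

The distinct note names are Ab, C, Eb, Gb, Bb. Stacked in thirds they read Ab–C–Eb–Gb–Bb, which is a dominant ninth chord on Ab.
With the root (Ab) in the bass, the chord is in root position.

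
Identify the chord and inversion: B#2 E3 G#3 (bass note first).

The pitch classes B#, E, G# arrange in thirds as E–G#–B#: an E augmented triad.
The lowest note is B#, the fifth of the chord, so this is second inversion (figured bass 6/4).

E augmented, second inversion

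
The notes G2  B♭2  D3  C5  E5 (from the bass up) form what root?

C

G, Bb, D, C, E are the tones of a C dominant ninth chord (C–E–G–Bb–D), making C the root.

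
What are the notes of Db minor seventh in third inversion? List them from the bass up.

Cb, Db, Fb, Ab

Db minor seventh is Db–Fb–Ab–Cb. Third inversion puts the seventh (Cb) in the bass, with the remaining tones above: Cb, Db, Fb, Ab.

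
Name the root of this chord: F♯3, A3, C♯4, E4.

F#

The distinct letter names are F#, A, C#, E. Arranged as a stack of thirds they read F#–A–C#–E, so F# is the root (an F# minor seventh chord).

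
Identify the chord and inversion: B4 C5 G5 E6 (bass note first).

Reducing to letter names: B, C, G, E. These stack in thirds as C–E–G–B — a C major seventh chord.
With the seventh (B) in the bass, the chord is in third inversion (figured bass 4/2).

C major seventh, third inversion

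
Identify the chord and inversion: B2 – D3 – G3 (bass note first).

The distinct note names are B, D, G. Stacked in thirds they read G–B–D, which is a major triad on G.
B is the third of G major; third in the bass means first inversion (figured bass 6).

G major, first inversion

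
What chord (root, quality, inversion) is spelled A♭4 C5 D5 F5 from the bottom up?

The distinct note names are Ab, C, D, F. Stacked in thirds they read D–F–Ab–C, which is a half-diminished seventh chord on D.
The lowest note is Ab, the fifth of the chord, so this is second inversion (figured bass 4/3).

D half-diminished seventh, second inversion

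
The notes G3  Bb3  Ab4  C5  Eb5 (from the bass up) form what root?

The distinct letter names are G, Bb, Ab, C, Eb. Arranged as a stack of thirds they read Ab–C–Eb–G–Bb, so Ab is the root (an Ab major ninth chord).

Ab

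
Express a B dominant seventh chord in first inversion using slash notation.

First inversion of B dominant seventh has the third (D#) in the bass. As a slash chord: B7/D#.

B7/D#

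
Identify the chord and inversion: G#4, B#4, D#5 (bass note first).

Reducing to letter names: G#, B#, D#. These stack in thirds as G#–B#–D# — a G# major triad.
The lowest note is G#, the root of the chord, so this is root position (figured bass 5/3).

G# major, root position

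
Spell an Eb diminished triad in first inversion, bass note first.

Gb, Bbb, Eb

Spelling Eb diminished: Eb–Gb–Bbb. In first inversion the third is bass, giving Gb, Bbb, Eb from the bottom.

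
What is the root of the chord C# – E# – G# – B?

C#

Reordering C#, E#, G#, B into stacked thirds gives C#–E#–G#–B; the bottom of that stack, C#, is the root.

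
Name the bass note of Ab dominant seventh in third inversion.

In third inversion the seventh is lowest. For Ab dominant seventh (Ab–C–Eb–Gb) that is Gb.

Gb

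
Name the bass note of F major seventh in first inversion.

A

In first inversion the third is lowest. For F major seventh (F–A–C–E) that is A.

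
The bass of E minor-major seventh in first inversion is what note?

In first inversion the third is lowest. For E minor-major seventh (E–G–B–D#) that is G.

G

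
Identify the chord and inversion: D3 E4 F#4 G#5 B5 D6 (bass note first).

The distinct note names are D, E, F#, G#, B. Stacked in thirds they read E–G#–B–D–F#, which is a dominant ninth chord on E.
With the seventh (D) in the bass, the chord is in third inversion.

E dominant ninth, third inversion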